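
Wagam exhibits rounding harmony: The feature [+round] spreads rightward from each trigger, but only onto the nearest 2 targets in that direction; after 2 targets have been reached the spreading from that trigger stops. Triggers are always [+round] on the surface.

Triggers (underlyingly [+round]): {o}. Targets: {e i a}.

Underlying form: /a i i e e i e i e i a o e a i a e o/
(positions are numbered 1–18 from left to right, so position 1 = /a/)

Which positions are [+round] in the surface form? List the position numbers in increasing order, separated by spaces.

From /o/ at 12 rightward: 13 /e/ → [+round]; 14 /a/ → [+round]; bound reached.
From /o/ at 18 rightward: word edge.
Targets with no active source: positions 1 2 3 4 5 6 7 8 9 10 11 15 16 17 stay [-round].

12 13 14 18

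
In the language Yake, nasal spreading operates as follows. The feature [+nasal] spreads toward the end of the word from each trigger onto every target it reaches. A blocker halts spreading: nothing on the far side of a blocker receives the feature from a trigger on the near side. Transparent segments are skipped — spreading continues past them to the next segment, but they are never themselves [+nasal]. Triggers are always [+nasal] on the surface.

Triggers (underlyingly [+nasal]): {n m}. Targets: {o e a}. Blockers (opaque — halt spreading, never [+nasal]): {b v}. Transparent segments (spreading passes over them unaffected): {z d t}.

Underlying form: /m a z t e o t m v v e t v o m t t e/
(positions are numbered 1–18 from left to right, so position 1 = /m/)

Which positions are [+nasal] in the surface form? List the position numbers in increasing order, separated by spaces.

1 2 5 6 8 15 18

From /m/ at 1 rightward: 2 /a/ → [+nasal]; 3 /z/ transparent; 4 /t/ transparent; 5 /e/ → [+nasal]; 6 /o/ → [+nasal]; 7 /t/ transparent; 8 /m/ is itself a trigger — this domain ends here.
From /m/ at 8 rightward: 9 /v/ blocks.
From /m/ at 15 rightward: 16 /t/ transparent; 17 /t/ transparent; 18 /e/ → [+nasal]; word edge.
Targets with no active source: positions 11 14 stay [-nasal].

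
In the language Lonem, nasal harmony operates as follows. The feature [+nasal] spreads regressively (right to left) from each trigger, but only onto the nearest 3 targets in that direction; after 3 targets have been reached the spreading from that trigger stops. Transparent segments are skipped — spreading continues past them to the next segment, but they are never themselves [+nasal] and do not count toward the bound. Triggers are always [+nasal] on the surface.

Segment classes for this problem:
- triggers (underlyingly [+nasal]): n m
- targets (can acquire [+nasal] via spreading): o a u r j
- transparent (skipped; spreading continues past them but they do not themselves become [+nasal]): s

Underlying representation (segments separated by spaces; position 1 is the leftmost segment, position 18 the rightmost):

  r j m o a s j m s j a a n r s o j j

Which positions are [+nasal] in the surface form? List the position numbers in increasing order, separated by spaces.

1 2 3 4 5 7 8 10 11 12 13

From /m/ at 3 leftward: 2 /j/ → [+nasal]; 1 /r/ → [+nasal]; word edge.
From /m/ at 8 leftward: 7 /j/ → [+nasal]; 6 /s/ transparent; 5 /a/ → [+nasal]; 4 /o/ → [+nasal]; bound reached.
From /n/ at 13 leftward: 12 /a/ → [+nasal]; 11 /a/ → [+nasal]; 10 /j/ → [+nasal]; bound reached.
Targets with no active source: positions 14 16 17 18 stay [-nasal].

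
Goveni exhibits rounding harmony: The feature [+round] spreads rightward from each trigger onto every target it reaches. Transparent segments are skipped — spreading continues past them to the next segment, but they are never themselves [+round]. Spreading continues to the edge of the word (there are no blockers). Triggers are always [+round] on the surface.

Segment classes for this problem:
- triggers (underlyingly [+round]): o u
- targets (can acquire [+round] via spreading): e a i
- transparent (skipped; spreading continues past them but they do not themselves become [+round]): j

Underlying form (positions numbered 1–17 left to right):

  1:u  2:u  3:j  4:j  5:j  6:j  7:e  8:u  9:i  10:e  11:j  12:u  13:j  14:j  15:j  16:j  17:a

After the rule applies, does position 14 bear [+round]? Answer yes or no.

no

From /u/ at 1 rightward: 2 /u/ is itself a trigger — this domain ends here.
From /u/ at 2 rightward: 3 /j/ transparent; 4 /j/ transparent; 5 /j/ transparent; 6 /j/ transparent; 7 /e/ → [+round]; 8 /u/ is itself a trigger — this domain ends here.
From /u/ at 8 rightward: 9 /i/ → [+round]; 10 /e/ → [+round]; 11 /j/ transparent; 12 /u/ is itself a trigger — this domain ends here.
From /u/ at 12 rightward: 13 /j/ transparent; 14 /j/ transparent; 15 /j/ transparent; 16 /j/ transparent; 17 /a/ → [+round]; word edge.
[+round] positions on the surface: 1 2 7 8 9 10 12 17.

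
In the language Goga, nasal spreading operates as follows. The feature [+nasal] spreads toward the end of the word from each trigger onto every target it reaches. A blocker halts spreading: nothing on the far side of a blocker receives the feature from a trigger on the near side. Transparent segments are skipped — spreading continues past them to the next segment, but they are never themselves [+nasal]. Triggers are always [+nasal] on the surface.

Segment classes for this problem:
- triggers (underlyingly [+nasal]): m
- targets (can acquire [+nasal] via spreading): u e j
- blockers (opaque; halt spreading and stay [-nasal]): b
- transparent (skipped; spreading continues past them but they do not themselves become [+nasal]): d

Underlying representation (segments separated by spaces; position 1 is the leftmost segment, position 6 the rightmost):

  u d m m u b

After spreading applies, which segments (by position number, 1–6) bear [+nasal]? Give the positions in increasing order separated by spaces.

3 4 5

From /m/ at 3 rightward: 4 /m/ is itself a trigger — this domain ends here.
From /m/ at 4 rightward: 5 /u/ → [+nasal]; 6 /b/ blocks.
Target with no active source: position 1 stays [-nasal].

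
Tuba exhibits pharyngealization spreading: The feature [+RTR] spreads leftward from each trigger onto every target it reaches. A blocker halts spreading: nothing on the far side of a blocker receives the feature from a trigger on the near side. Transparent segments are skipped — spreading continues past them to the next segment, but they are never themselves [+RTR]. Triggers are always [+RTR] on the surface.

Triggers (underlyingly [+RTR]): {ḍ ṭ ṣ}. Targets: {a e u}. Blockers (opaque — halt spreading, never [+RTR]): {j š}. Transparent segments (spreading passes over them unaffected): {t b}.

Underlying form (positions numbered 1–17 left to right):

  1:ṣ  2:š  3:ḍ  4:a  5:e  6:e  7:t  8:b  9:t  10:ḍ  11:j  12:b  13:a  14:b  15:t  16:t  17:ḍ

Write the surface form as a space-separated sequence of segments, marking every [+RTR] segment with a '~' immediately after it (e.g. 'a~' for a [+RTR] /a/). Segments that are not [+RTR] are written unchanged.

ṣ~ š ḍ~ a~ e~ e~ t b t ḍ~ j b a~ b t t ḍ~

From /ṣ/ at 1 leftward: word edge.
From /ḍ/ at 3 leftward: 2 /š/ blocks.
From /ḍ/ at 10 leftward: 9 /t/ transparent; 8 /b/ transparent; 7 /t/ transparent; 6 /e/ → [+RTR]; 5 /e/ → [+RTR]; 4 /a/ → [+RTR]; 3 /ḍ/ is itself a trigger — this domain ends here.
From /ḍ/ at 17 leftward: 16 /t/ transparent; 15 /t/ transparent; 14 /b/ transparent; 13 /a/ → [+RTR]; 12 /b/ transparent; 11 /j/ blocks.
[+RTR] positions on the surface: 1 3 4 5 6 10 13 17.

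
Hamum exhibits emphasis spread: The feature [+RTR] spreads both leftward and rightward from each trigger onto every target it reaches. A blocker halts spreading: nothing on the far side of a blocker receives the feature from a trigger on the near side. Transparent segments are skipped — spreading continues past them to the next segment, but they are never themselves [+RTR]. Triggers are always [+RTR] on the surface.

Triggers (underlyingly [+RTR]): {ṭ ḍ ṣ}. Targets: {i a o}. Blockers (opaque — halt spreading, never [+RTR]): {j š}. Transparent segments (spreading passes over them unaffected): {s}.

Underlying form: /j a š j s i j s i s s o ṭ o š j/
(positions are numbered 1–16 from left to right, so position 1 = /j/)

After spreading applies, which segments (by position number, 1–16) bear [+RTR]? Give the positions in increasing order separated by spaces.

9 12 13 14

From /ṭ/ at 13 rightward: 14 /o/ → [+RTR]; 15 /š/ blocks.
From /ṭ/ at 13 leftward: 12 /o/ → [+RTR]; 11 /s/ transparent; 10 /s/ transparent; 9 /i/ → [+RTR]; 8 /s/ transparent; 7 /j/ blocks.
Targets with no active source: positions 2 6 stay [-emphatic].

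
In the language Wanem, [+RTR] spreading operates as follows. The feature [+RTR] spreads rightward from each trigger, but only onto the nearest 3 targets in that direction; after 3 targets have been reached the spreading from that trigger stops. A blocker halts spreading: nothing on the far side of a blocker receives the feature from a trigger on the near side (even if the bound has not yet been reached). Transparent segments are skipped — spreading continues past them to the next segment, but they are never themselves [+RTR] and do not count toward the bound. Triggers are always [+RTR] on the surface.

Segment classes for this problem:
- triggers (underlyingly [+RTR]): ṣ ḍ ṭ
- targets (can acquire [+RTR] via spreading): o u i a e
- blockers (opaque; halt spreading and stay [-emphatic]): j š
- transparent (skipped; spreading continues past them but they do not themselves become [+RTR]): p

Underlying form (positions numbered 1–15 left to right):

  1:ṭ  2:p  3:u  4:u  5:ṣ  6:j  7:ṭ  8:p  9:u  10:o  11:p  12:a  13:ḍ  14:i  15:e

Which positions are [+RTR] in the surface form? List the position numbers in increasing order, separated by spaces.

1 3 4 5 7 9 10 12 13 14 15

From /ṭ/ at 1 rightward: 2 /p/ transparent; 3 /u/ → [+RTR]; 4 /u/ → [+RTR]; 5 /ṣ/ is itself a trigger — this domain ends here.
From /ṣ/ at 5 rightward: 6 /j/ blocks.
From /ṭ/ at 7 rightward: 8 /p/ transparent; 9 /u/ → [+RTR]; 10 /o/ → [+RTR]; 11 /p/ transparent; 12 /a/ → [+RTR]; bound reached.
From /ḍ/ at 13 rightward: 14 /i/ → [+RTR]; 15 /e/ → [+RTR]; word edge.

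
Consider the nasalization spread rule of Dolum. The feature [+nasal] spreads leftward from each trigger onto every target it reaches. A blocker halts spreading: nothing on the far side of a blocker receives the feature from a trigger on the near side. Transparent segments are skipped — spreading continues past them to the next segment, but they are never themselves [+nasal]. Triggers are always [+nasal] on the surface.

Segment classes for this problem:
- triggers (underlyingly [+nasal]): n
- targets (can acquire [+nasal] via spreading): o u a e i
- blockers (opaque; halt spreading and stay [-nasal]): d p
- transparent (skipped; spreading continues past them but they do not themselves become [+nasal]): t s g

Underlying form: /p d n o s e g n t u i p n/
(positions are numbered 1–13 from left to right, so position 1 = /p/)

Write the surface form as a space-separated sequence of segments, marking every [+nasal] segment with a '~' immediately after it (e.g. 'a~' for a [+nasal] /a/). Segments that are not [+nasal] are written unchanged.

From /n/ at 3 leftward: 2 /d/ blocks.
From /n/ at 8 leftward: 7 /g/ transparent; 6 /e/ → [+nasal]; 5 /s/ transparent; 4 /o/ → [+nasal]; 3 /n/ is itself a trigger — this domain ends here.
From /n/ at 13 leftward: 12 /p/ blocks.
Targets with no active source: positions 10 11 stay [-nasal].
[+nasal] positions on the surface: 3 4 6 8 13.

p d n~ o~ s e~ g n~ t u i p n~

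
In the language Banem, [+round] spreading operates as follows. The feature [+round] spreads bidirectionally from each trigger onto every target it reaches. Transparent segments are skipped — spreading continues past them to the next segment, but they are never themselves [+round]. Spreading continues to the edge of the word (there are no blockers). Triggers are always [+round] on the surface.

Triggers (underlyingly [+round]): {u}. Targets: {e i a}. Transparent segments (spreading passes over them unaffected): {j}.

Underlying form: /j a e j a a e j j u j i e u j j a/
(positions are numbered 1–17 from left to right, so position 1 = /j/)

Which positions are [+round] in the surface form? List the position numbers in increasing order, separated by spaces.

2 3 5 6 7 10 12 13 14 17

From /u/ at 10 rightward: 11 /j/ transparent; 12 /i/ → [+round]; 13 /e/ → [+round]; 14 /u/ is itself a trigger — this domain ends here.
From /u/ at 10 leftward: 9 /j/ transparent; 8 /j/ transparent; 7 /e/ → [+round]; 6 /a/ → [+round]; 5 /a/ → [+round]; 4 /j/ transparent; 3 /e/ → [+round]; 2 /a/ → [+round]; 1 /j/ transparent; word edge.
From /u/ at 14 rightward: 15 /j/ transparent; 16 /j/ transparent; 17 /a/ → [+round]; word edge.
From /u/ at 14 leftward: 13 /e/ → [+round]; 12 /i/ → [+round]; 11 /j/ transparent; 10 /u/ is itself a trigger — this domain ends here.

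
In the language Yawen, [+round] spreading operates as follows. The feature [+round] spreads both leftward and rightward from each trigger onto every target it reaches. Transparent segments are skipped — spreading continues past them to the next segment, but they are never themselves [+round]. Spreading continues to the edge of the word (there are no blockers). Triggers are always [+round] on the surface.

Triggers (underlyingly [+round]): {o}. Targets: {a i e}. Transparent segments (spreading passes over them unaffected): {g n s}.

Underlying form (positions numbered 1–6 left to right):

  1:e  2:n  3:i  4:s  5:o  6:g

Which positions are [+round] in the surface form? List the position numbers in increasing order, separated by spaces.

1 3 5

From /o/ at 5 rightward: 6 /g/ transparent; word edge.
From /o/ at 5 leftward: 4 /s/ transparent; 3 /i/ → [+round]; 2 /n/ transparent; 1 /e/ → [+round]; word edge.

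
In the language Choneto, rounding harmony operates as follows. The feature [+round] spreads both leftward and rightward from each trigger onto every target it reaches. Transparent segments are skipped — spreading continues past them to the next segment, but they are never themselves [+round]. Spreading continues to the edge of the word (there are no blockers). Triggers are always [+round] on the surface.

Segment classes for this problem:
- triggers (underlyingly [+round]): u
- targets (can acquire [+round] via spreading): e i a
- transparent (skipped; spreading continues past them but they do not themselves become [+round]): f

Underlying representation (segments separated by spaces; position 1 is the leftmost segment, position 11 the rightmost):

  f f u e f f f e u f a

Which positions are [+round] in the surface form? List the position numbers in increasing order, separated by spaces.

From /u/ at 3 rightward: 4 /e/ → [+round]; 5 /f/ transparent; 6 /f/ transparent; 7 /f/ transparent; 8 /e/ → [+round]; 9 /u/ is itself a trigger — this domain ends here.
From /u/ at 3 leftward: 2 /f/ transparent; 1 /f/ transparent; word edge.
From /u/ at 9 rightward: 10 /f/ transparent; 11 /a/ → [+round]; word edge.
From /u/ at 9 leftward: 8 /e/ → [+round]; 7 /f/ transparent; 6 /f/ transparent; 5 /f/ transparent; 4 /e/ → [+round]; 3 /u/ is itself a trigger — this domain ends here.

3 4 8 9 11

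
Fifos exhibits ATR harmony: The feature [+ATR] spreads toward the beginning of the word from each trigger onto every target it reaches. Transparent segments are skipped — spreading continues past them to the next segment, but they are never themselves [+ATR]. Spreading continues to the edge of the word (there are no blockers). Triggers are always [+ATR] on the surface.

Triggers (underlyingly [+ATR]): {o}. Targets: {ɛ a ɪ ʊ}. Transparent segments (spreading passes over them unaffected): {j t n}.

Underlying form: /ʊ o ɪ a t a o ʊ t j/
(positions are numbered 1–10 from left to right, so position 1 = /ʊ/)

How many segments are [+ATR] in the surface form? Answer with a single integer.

From /o/ at 2 leftward: 1 /ʊ/ → [+ATR]; word edge.
From /o/ at 7 leftward: 6 /a/ → [+ATR]; 5 /t/ transparent; 4 /a/ → [+ATR]; 3 /ɪ/ → [+ATR]; 2 /o/ is itself a trigger — this domain ends here.
Target with no active source: position 8 stays [-ATR].
[+ATR] positions on the surface: 1 2 3 4 6 7.

6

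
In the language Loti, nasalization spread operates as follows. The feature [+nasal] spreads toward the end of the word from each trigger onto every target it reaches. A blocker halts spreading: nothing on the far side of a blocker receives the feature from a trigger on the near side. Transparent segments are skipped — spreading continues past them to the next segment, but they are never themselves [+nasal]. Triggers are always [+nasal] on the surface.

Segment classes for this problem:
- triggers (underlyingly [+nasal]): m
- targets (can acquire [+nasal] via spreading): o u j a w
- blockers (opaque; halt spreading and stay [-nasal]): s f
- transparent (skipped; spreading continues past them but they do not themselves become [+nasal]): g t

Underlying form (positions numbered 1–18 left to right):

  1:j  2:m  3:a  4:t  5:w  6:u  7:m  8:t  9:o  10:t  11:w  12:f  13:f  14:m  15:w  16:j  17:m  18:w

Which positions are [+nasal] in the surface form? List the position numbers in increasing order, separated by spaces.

From /m/ at 2 rightward: 3 /a/ → [+nasal]; 4 /t/ transparent; 5 /w/ → [+nasal]; 6 /u/ → [+nasal]; 7 /m/ is itself a trigger — this domain ends here.
From /m/ at 7 rightward: 8 /t/ transparent; 9 /o/ → [+nasal]; 10 /t/ transparent; 11 /w/ → [+nasal]; 12 /f/ blocks.
From /m/ at 14 rightward: 15 /w/ → [+nasal]; 16 /j/ → [+nasal]; 17 /m/ is itself a trigger — this domain ends here.
From /m/ at 17 rightward: 18 /w/ → [+nasal]; word edge.
Target with no active source: position 1 stays [-nasal].

2 3 5 6 7 9 11 14 15 16 17 18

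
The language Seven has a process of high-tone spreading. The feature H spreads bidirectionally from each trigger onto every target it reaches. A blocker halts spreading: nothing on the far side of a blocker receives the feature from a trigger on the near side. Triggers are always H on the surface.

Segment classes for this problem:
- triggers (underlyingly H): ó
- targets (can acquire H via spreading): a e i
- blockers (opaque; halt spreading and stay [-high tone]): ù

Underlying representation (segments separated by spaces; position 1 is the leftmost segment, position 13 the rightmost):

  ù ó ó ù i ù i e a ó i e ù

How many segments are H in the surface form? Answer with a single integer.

From /ó/ at 2 rightward: 3 /ó/ is itself a trigger — this domain ends here.
From /ó/ at 2 leftward: 1 /ù/ blocks.
From /ó/ at 3 rightward: 4 /ù/ blocks.
From /ó/ at 3 leftward: 2 /ó/ is itself a trigger — this domain ends here.
From /ó/ at 10 rightward: 11 /i/ → H; 12 /e/ → H; 13 /ù/ blocks.
From /ó/ at 10 leftward: 9 /a/ → H; 8 /e/ → H; 7 /i/ → H; 6 /ù/ blocks.
Target with no active source: position 5 stays [-high tone].
H positions on the surface: 2 3 7 8 9 10 11 12.

8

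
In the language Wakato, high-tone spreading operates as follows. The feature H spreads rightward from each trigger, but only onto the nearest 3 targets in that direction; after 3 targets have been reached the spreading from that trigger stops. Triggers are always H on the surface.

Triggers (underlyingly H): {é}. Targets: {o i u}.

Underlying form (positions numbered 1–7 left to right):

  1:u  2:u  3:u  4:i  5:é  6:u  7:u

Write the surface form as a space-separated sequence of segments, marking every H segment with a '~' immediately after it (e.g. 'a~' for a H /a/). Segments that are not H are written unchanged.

From /é/ at 5 rightward: 6 /u/ → H; 7 /u/ → H; word edge.
Targets with no active source: positions 1 2 3 4 stay [-high tone].
H positions on the surface: 5 6 7.

u u u i é~ u~ u~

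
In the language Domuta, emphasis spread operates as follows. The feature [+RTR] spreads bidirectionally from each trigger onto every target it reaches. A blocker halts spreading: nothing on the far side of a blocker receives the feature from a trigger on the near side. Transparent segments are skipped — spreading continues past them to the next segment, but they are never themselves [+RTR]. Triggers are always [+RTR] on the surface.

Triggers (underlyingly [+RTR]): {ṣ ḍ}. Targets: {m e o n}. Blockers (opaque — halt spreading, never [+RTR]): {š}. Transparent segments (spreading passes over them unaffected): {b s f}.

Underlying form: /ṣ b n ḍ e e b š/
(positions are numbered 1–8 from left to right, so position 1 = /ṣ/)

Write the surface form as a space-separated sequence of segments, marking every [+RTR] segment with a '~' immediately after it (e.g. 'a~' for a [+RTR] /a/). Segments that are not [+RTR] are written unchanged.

ṣ~ b n~ ḍ~ e~ e~ b š

From /ṣ/ at 1 rightward: 2 /b/ transparent; 3 /n/ → [+RTR]; 4 /ḍ/ is itself a trigger — this domain ends here.
From /ṣ/ at 1 leftward: word edge.
From /ḍ/ at 4 rightward: 5 /e/ → [+RTR]; 6 /e/ → [+RTR]; 7 /b/ transparent; 8 /š/ blocks.
From /ḍ/ at 4 leftward: 3 /n/ → [+RTR]; 2 /b/ transparent; 1 /ṣ/ is itself a trigger — this domain ends here.
[+RTR] positions on the surface: 1 3 4 5 6.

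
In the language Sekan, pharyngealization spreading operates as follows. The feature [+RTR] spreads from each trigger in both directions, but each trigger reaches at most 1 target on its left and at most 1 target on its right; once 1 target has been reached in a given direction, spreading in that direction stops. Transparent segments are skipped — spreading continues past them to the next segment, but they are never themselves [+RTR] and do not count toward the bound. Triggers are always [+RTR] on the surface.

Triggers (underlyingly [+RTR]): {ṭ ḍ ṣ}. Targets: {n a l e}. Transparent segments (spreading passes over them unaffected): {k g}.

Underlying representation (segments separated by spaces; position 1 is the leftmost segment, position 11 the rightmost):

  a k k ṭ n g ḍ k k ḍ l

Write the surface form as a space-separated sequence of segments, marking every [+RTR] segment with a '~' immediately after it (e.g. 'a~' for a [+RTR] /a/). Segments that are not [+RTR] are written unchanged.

From /ṭ/ at 4 rightward: 5 /n/ → [+RTR]; bound reached.
From /ṭ/ at 4 leftward: 3 /k/ transparent; 2 /k/ transparent; 1 /a/ → [+RTR]; bound reached.
From /ḍ/ at 7 rightward: 8 /k/ transparent; 9 /k/ transparent; 10 /ḍ/ is itself a trigger — this domain ends here.
From /ḍ/ at 7 leftward: 6 /g/ transparent; 5 /n/ → [+RTR]; bound reached.
From /ḍ/ at 10 rightward: 11 /l/ → [+RTR]; bound reached.
From /ḍ/ at 10 leftward: 9 /k/ transparent; 8 /k/ transparent; 7 /ḍ/ is itself a trigger — this domain ends here.
[+RTR] positions on the surface: 1 4 5 7 10 11.

a~ k k ṭ~ n~ g ḍ~ k k ḍ~ l~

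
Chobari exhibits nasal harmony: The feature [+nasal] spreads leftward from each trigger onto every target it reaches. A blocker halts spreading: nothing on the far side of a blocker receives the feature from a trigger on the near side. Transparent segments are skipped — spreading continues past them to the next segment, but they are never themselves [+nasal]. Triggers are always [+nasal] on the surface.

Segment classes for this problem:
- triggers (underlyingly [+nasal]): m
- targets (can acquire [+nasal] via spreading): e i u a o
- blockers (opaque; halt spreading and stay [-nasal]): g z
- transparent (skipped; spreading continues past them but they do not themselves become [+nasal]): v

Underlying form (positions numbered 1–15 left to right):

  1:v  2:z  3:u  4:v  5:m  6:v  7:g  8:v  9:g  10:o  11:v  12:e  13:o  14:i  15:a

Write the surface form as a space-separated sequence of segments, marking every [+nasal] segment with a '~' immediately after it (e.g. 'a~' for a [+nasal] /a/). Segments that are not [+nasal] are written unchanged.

From /m/ at 5 leftward: 4 /v/ transparent; 3 /u/ → [+nasal]; 2 /z/ blocks.
Targets with no active source: positions 10 12 13 14 15 stay [-nasal].
[+nasal] positions on the surface: 3 5.

v z u~ v m~ v g v g o v e o i a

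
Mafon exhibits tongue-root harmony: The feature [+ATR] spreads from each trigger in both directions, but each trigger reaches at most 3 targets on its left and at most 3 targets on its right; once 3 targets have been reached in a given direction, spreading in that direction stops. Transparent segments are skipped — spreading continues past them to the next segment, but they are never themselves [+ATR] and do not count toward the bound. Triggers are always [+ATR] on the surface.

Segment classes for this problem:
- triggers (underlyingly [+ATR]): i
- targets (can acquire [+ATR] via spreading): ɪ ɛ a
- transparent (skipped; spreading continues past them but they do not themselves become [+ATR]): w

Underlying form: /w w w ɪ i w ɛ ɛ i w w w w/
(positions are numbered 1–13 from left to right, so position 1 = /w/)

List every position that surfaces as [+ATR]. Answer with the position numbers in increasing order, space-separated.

From /i/ at 5 rightward: 6 /w/ transparent; 7 /ɛ/ → [+ATR]; 8 /ɛ/ → [+ATR]; 9 /i/ is itself a trigger — this domain ends here.
From /i/ at 5 leftward: 4 /ɪ/ → [+ATR]; 3 /w/ transparent; 2 /w/ transparent; 1 /w/ transparent; word edge.
From /i/ at 9 rightward: 10 /w/ transparent; 11 /w/ transparent; 12 /w/ transparent; 13 /w/ transparent; word edge.
From /i/ at 9 leftward: 8 /ɛ/ → [+ATR]; 7 /ɛ/ → [+ATR]; 6 /w/ transparent; 5 /i/ is itself a trigger — this domain ends here.

4 5 7 8 9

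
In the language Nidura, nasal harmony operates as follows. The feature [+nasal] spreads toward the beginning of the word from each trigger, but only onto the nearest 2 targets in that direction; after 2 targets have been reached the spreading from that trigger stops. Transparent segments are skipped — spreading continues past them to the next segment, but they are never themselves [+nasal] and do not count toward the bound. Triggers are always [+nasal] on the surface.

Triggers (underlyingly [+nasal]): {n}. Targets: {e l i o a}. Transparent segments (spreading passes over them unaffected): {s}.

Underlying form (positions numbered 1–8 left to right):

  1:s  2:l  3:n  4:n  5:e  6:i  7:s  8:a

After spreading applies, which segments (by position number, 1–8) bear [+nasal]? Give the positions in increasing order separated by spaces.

From /n/ at 3 leftward: 2 /l/ → [+nasal]; 1 /s/ transparent; word edge.
From /n/ at 4 leftward: 3 /n/ is itself a trigger — this domain ends here.
Targets with no active source: positions 5 6 8 stay [-nasal].

2 3 4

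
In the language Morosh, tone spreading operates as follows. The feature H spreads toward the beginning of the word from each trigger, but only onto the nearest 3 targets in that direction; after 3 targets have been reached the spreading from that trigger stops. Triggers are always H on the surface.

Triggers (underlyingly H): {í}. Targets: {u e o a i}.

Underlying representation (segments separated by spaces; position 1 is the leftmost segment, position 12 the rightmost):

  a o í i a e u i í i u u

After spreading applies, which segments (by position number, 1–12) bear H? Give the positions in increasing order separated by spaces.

1 2 3 6 7 8 9

From /í/ at 3 leftward: 2 /o/ → H; 1 /a/ → H; word edge.
From /í/ at 9 leftward: 8 /i/ → H; 7 /u/ → H; 6 /e/ → H; bound reached.
Targets with no active source: positions 4 5 10 11 12 stay [-high tone].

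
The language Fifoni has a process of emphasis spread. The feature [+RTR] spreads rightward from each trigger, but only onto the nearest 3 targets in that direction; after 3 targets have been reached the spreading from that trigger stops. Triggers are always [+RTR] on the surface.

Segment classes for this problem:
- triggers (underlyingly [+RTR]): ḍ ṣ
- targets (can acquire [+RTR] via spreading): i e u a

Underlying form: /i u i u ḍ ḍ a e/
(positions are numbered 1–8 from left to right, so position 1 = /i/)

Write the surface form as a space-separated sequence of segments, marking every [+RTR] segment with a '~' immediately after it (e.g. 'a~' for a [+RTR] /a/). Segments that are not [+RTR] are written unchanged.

From /ḍ/ at 5 rightward: 6 /ḍ/ is itself a trigger — this domain ends here.
From /ḍ/ at 6 rightward: 7 /a/ → [+RTR]; 8 /e/ → [+RTR]; word edge.
Targets with no active source: positions 1 2 3 4 stay [-emphatic].
[+RTR] positions on the surface: 5 6 7 8.

i u i u ḍ~ ḍ~ a~ e~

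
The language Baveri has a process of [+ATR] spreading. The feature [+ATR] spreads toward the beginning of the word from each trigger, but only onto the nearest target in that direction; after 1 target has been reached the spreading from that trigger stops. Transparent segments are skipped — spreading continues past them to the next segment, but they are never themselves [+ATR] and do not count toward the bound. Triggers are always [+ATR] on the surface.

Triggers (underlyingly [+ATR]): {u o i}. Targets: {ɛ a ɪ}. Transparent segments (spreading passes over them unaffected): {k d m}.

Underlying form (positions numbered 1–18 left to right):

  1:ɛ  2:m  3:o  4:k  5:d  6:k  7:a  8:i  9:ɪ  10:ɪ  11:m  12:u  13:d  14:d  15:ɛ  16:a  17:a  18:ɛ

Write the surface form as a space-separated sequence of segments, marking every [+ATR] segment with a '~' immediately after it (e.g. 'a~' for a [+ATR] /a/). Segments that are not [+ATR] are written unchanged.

From /o/ at 3 leftward: 2 /m/ transparent; 1 /ɛ/ → [+ATR]; bound reached.
From /i/ at 8 leftward: 7 /a/ → [+ATR]; bound reached.
From /u/ at 12 leftward: 11 /m/ transparent; 10 /ɪ/ → [+ATR]; bound reached.
Targets with no active source: positions 9 15 16 17 18 stay [-ATR].
[+ATR] positions on the surface: 1 3 7 8 10 12.

ɛ~ m o~ k d k a~ i~ ɪ ɪ~ m u~ d d ɛ a a ɛ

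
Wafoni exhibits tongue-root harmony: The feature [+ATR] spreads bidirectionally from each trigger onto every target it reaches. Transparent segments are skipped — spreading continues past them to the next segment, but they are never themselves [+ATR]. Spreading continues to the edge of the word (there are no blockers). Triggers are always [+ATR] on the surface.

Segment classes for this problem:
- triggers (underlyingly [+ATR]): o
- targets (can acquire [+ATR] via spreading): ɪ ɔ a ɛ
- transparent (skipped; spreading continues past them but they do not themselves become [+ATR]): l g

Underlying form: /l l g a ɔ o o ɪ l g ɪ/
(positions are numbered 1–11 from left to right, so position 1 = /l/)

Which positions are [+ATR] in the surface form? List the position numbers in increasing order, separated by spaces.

From /o/ at 6 rightward: 7 /o/ is itself a trigger — this domain ends here.
From /o/ at 6 leftward: 5 /ɔ/ → [+ATR]; 4 /a/ → [+ATR]; 3 /g/ transparent; 2 /l/ transparent; 1 /l/ transparent; word edge.
From /o/ at 7 rightward: 8 /ɪ/ → [+ATR]; 9 /l/ transparent; 10 /g/ transparent; 11 /ɪ/ → [+ATR]; word edge.
From /o/ at 7 leftward: 6 /o/ is itself a trigger — this domain ends here.

4 5 6 7 8 11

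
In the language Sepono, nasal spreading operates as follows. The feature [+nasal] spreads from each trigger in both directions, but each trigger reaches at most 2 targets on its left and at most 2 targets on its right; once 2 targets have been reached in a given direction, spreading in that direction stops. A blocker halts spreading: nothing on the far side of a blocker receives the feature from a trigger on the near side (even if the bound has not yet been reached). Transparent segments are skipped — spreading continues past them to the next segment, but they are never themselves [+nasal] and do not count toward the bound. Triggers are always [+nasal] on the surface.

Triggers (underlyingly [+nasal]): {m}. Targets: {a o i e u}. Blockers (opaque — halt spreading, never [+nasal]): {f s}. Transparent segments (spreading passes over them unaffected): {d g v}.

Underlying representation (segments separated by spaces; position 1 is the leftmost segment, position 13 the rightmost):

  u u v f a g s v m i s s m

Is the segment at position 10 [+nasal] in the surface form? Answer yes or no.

From /m/ at 9 rightward: 10 /i/ → [+nasal]; 11 /s/ blocks.
From /m/ at 9 leftward: 8 /v/ transparent; 7 /s/ blocks.
From /m/ at 13 rightward: word edge.
From /m/ at 13 leftward: 12 /s/ blocks.
Targets with no active source: positions 1 2 5 stay [-nasal].
[+nasal] positions on the surface: 9 10 13.

yes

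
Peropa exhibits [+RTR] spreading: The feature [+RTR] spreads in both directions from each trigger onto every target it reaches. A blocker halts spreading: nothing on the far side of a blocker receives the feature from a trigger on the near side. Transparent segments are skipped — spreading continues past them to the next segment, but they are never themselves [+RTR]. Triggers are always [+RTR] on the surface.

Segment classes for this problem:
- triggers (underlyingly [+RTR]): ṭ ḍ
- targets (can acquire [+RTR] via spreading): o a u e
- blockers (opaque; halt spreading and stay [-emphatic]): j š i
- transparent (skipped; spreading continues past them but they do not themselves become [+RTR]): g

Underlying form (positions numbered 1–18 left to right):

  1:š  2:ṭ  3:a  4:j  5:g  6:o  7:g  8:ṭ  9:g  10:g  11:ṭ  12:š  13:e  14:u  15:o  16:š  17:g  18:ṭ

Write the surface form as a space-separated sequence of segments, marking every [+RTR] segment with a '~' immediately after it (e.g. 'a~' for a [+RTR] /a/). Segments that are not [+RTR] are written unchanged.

š ṭ~ a~ j g o~ g ṭ~ g g ṭ~ š e u o š g ṭ~

From /ṭ/ at 2 rightward: 3 /a/ → [+RTR]; 4 /j/ blocks.
From /ṭ/ at 2 leftward: 1 /š/ blocks.
From /ṭ/ at 8 rightward: 9 /g/ transparent; 10 /g/ transparent; 11 /ṭ/ is itself a trigger — this domain ends here.
From /ṭ/ at 8 leftward: 7 /g/ transparent; 6 /o/ → [+RTR]; 5 /g/ transparent; 4 /j/ blocks.
From /ṭ/ at 11 rightward: 12 /š/ blocks.
From /ṭ/ at 11 leftward: 10 /g/ transparent; 9 /g/ transparent; 8 /ṭ/ is itself a trigger — this domain ends here.
From /ṭ/ at 18 rightward: word edge.
From /ṭ/ at 18 leftward: 17 /g/ transparent; 16 /š/ blocks.
Targets with no active source: positions 13 14 15 stay [-emphatic].
[+RTR] positions on the surface: 2 3 6 8 11 18.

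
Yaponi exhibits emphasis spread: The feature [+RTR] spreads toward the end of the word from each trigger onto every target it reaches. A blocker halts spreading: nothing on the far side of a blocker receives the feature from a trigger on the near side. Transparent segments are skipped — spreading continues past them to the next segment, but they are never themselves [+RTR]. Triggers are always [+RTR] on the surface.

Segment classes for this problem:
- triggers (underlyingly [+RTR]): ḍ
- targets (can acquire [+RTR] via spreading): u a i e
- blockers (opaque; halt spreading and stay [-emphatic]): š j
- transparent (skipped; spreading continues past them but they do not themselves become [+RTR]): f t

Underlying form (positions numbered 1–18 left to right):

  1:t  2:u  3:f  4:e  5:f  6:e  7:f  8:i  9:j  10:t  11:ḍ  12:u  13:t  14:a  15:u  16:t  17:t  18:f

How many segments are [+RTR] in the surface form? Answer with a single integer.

From /ḍ/ at 11 rightward: 12 /u/ → [+RTR]; 13 /t/ transparent; 14 /a/ → [+RTR]; 15 /u/ → [+RTR]; 16 /t/ transparent; 17 /t/ transparent; 18 /f/ transparent; word edge.
Targets with no active source: positions 2 4 6 8 stay [-emphatic].
[+RTR] positions on the surface: 11 12 14 15.

4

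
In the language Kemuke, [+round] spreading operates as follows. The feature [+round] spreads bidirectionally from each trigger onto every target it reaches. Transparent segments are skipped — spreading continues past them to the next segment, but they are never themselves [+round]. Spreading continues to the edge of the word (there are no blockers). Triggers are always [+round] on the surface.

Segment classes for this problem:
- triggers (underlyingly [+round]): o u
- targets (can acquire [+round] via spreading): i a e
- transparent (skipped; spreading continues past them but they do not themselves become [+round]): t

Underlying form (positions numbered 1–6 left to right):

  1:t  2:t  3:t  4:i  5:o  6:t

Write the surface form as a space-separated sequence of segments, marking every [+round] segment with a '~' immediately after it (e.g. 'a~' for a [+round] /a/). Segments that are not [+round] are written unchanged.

t t t i~ o~ t

From /o/ at 5 rightward: 6 /t/ transparent; word edge.
From /o/ at 5 leftward: 4 /i/ → [+round]; 3 /t/ transparent; 2 /t/ transparent; 1 /t/ transparent; word edge.
[+round] positions on the surface: 4 5.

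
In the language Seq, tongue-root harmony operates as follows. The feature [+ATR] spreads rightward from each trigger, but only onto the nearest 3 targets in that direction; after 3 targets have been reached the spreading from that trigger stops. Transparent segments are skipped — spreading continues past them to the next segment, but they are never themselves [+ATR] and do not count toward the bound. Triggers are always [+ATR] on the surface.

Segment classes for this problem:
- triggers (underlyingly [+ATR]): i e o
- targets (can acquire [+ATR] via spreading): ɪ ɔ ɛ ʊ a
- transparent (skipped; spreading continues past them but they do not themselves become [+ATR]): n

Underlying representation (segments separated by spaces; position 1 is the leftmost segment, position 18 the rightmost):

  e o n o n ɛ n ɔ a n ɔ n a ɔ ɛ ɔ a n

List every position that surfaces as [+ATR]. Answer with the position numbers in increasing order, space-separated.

1 2 4 6 8 9

From /e/ at 1 rightward: 2 /o/ is itself a trigger — this domain ends here.
From /o/ at 2 rightward: 3 /n/ transparent; 4 /o/ is itself a trigger — this domain ends here.
From /o/ at 4 rightward: 5 /n/ transparent; 6 /ɛ/ → [+ATR]; 7 /n/ transparent; 8 /ɔ/ → [+ATR]; 9 /a/ → [+ATR]; bound reached.
Targets with no active source: positions 11 13 14 15 16 17 stay [-ATR].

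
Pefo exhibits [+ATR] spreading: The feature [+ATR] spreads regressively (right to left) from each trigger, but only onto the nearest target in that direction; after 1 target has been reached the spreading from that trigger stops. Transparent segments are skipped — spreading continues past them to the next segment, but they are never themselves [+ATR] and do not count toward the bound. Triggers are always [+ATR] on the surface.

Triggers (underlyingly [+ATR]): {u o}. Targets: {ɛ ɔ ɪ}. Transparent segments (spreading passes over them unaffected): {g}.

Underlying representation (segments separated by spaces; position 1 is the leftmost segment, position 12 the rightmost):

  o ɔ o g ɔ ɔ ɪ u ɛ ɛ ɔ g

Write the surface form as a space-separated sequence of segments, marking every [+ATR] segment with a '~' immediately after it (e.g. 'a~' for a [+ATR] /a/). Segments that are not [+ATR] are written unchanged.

o~ ɔ~ o~ g ɔ ɔ ɪ~ u~ ɛ ɛ ɔ g

From /o/ at 1 leftward: word edge.
From /o/ at 3 leftward: 2 /ɔ/ → [+ATR]; bound reached.
From /u/ at 8 leftward: 7 /ɪ/ → [+ATR]; bound reached.
Targets with no active source: positions 5 6 9 10 11 stay [-ATR].
[+ATR] positions on the surface: 1 2 3 7 8.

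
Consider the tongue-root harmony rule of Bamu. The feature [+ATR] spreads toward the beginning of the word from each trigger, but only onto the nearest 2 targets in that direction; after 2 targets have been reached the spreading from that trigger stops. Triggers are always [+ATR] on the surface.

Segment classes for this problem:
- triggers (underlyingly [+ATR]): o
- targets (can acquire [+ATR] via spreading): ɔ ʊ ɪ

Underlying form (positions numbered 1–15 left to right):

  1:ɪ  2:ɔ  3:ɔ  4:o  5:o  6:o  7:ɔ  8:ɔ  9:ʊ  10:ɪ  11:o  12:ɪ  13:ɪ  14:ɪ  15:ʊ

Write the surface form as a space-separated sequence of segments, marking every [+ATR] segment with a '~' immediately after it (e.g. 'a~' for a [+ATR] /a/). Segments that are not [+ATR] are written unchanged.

From /o/ at 4 leftward: 3 /ɔ/ → [+ATR]; 2 /ɔ/ → [+ATR]; bound reached.
From /o/ at 5 leftward: 4 /o/ is itself a trigger — this domain ends here.
From /o/ at 6 leftward: 5 /o/ is itself a trigger — this domain ends here.
From /o/ at 11 leftward: 10 /ɪ/ → [+ATR]; 9 /ʊ/ → [+ATR]; bound reached.
Targets with no active source: positions 1 7 8 12 13 14 15 stay [-ATR].
[+ATR] positions on the surface: 2 3 4 5 6 9 10 11.

ɪ ɔ~ ɔ~ o~ o~ o~ ɔ ɔ ʊ~ ɪ~ o~ ɪ ɪ ɪ ʊ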